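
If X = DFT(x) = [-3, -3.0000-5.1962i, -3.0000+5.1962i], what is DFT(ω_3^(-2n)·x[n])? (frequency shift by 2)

Modulation property: DFT(ω_3^(-2n)·x[n]) = X[(k-2) mod 3], so circularly shift X by 2 positions.

X[k-2] = [-3.0000-5.1962i, -3.0000+5.1962i, -3]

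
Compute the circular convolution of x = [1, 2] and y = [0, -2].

(x ⊛ y)[n] = Σ(m=0 to 1) x[m] · y[(n-m) mod 2]

Computing each output sample:
(x ⊛ y)[0] = -4
(x ⊛ y)[1] = -2

x ⊛ y = [-4, -2]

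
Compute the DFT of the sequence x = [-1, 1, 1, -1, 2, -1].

X[k] = Σ(n=0 to 5) x[n] · ω_6^(nk)
where ω_6 = e^(-2πi/6)

Computing each X[k]:
X[0] = 1
X[1] = -1.5000-0.8660i
X[2] = -3.5000-2.5981i
X[3] = 3
X[4] = -3.5000+2.5981i
X[5] = -1.5000+0.8660i

X = [1, -1.5000-0.8660i, -3.5000-2.5981i, 3, -3.5000+2.5981i, -1.5000+0.8660i]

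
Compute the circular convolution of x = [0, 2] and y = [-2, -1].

(x ⊛ y)[n] = Σ(m=0 to 1) x[m] · y[(n-m) mod 2]

Computing each output sample:
(x ⊛ y)[0] = -2
(x ⊛ y)[1] = -4

x ⊛ y = [-2, -4]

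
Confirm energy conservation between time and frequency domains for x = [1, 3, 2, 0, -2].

Time domain:
Σ|x[n]|² = |1|² + |3|² + |2|² + |0|² + |-2|² = 18.0000

Frequency domain:
(1/5)Σ|X[k]|² = (1/5)(|4|² + |-0.3090-5.9309i|² + |0.8090-1.0368i|² + |0.8090+1.0368i|² + |-0.3090+5.9309i|²) = (1/5)·90.0000 = 18.0000

Both sides agree, confirming Parseval's theorem.

Σ|x[n]|² = (1/N)Σ|X[k]|² = 18.0000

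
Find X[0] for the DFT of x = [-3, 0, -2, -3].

X[0] = Σ(n=0 to 3) x[n] · ω_4^0 = Σ x[n]
= (-3) + (0) + (-2) + (-3)

X[0] = -8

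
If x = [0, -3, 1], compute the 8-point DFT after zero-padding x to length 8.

Original 3-point DFT: [-2, 1.0000+3.4641i, 1.0000-3.4641i]
Zero-padded 8-point DFT provides frequency interpolation.

DFT_8([x, 0, ...]) = [-2, -2.1213+1.1213i, -1+3i, 2.1213+3.1213i, 4, 2.1213-3.1213i, -1-3i, -2.1213-1.1213i]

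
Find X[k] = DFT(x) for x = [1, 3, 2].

X[k] = Σ(n=0 to 2) x[n] · ω_3^(nk)
where ω_3 = e^(-2πi/3)

Computing each X[k]:
X[0] = 6
X[1] = -1.5000-0.8660i
X[2] = -1.5000+0.8660i

X = [6, -1.5000-0.8660i, -1.5000+0.8660i]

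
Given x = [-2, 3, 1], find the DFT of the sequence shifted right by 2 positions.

Time shift by 2: X_shifted[k] = ω_3^(2k) · X[k]
Shifted x = [3, 1, -2]

DFT(x[n-2]) = [2, 3.5000-2.5981i, 3.5000+2.5981i]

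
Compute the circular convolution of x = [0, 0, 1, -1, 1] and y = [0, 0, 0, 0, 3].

(x ⊛ y)[n] = Σ(m=0 to 4) x[m] · y[(n-m) mod 5]

Computing each output sample:
(x ⊛ y)[0] = 0
(x ⊛ y)[1] = 3
(x ⊛ y)[2] = -3
(x ⊛ y)[3] = 3
(x ⊛ y)[4] = 0

x ⊛ y = [0, 3, -3, 3, 0]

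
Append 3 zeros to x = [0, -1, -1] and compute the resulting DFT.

Original 3-point DFT: [-2, 1, 1]
Zero-padded 6-point DFT provides frequency interpolation.

DFT_6([x, 0, ...]) = [-2, 1.7321i, 1, 0, 1, -1.7321i]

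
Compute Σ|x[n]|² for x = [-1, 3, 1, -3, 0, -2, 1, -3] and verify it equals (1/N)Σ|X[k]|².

Time domain:
Σ|x[n]|² = |-1|² + |3|² + |1|² + |-3|² + |0|² + |-2|² + |1|² + |-3|² = 34.0000

Frequency domain:
(1/8)Σ|X[k]|² = (1/8)(|-4|² + |2.5355-3.5355i|² + |-3-7i|² + |-4.5355-3.5355i|² + |6|² + |-4.5355+3.5355i|² + |-3+7i|² + |2.5355+3.5355i|²) = (1/8)·272.0000 = 34.0000

Both sides agree, confirming Parseval's theorem.

Σ|x[n]|² = (1/N)Σ|X[k]|² = 34.0000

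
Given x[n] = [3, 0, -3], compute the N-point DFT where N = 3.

X[k] = Σ(n=0 to 2) x[n] · ω_3^(nk)
where ω_3 = e^(-2πi/3)

Computing each X[k]:
X[0] = 0
X[1] = 4.5000-2.5981i
X[2] = 4.5000+2.5981i

X = [0, 4.5000-2.5981i, 4.5000+2.5981i]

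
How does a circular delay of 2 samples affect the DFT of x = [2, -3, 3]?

Time shift by 2: X_shifted[k] = ω_3^(2k) · X[k]
Shifted x = [-3, 3, 2]

DFT(x[n-2]) = [2, -5.5000-0.8660i, -5.5000+0.8660i]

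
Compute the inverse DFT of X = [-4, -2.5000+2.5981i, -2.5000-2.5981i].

x[n] = (1/3) Σ(k=0 to 2) X[k] · e^(2πikn/3)

Computing each x[n]:
x[0] = -3
x[1] = -2
x[2] = 1

x = [-3, -2, 1]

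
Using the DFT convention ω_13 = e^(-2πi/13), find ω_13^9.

ω_13^9 = e^(-2πi·9/13)
= cos(-2π·9/13) + i·sin(-2π·9/13)
= cos(-18π/13) + i·sin(-18π/13)

ω_13^9 = cos(-18π/13) + i·sin(-18π/13) = -0.3546+0.9350i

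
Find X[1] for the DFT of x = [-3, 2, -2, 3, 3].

X[1] = Σ(n=0 to 4) x[n] · ω_5^(1n) where ω_5 = e^(-2πi/5)
= (-3)·ω_5^0 + (2)·ω_5^1 + (-2)·ω_5^2 + (3)·ω_5^3 + (3)·ω_5^4

X[1] = -2.2639+3.8900i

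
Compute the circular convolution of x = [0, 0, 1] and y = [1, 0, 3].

(x ⊛ y)[n] = Σ(m=0 to 2) x[m] · y[(n-m) mod 3]

Computing each output sample:
(x ⊛ y)[0] = 0
(x ⊛ y)[1] = 3
(x ⊛ y)[2] = 1

x ⊛ y = [0, 3, 1]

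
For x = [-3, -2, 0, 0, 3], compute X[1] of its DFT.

X[1] = Σ(n=0 to 4) x[n] · ω_5^(1n) where ω_5 = e^(-2πi/5)
= (-3)·ω_5^0 + (-2)·ω_5^1 + (0)·ω_5^2 + (0)·ω_5^3 + (3)·ω_5^4

X[1] = -2.6910+4.7553i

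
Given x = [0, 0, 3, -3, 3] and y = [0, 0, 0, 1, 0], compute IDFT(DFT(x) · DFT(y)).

(x ⊛ y)[n] = Σ(m=0 to 4) x[m] · y[(n-m) mod 5]

Computing each output sample:
(x ⊛ y)[0] = 3
(x ⊛ y)[1] = -3
(x ⊛ y)[2] = 3
(x ⊛ y)[3] = 0
(x ⊛ y)[4] = 0

x ⊛ y = [3, -3, 3, 0, 0]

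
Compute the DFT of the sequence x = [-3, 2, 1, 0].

X[k] = Σ(n=0 to 3) x[n] · ω_4^(nk)
where ω_4 = e^(-2πi/4)

Computing each X[k]:
X[0] = 0
X[1] = -4-2i
X[2] = -4
X[3] = -4+2i

X = [0, -4-2i, -4, -4+2i]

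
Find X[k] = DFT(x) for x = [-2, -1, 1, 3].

X[k] = Σ(n=0 to 3) x[n] · ω_4^(nk)
where ω_4 = e^(-2πi/4)

Computing each X[k]:
X[0] = 1
X[1] = -3+4i
X[2] = -3
X[3] = -3-4i

X = [1, -3+4i, -3, -3-4i]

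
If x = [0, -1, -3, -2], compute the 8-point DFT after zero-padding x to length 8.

Original 4-point DFT: [-6, 3-1i, 0, 3+1i]
Zero-padded 8-point DFT provides frequency interpolation.

DFT_8([x, 0, ...]) = [-6, 0.7071+5.1213i, 3-1i, -0.7071-0.8787i, 0, -0.7071+0.8787i, 3+1i, 0.7071-5.1213i]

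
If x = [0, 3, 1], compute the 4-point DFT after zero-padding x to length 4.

Original 3-point DFT: [4, -2.0000-1.7321i, -2.0000+1.7321i]
Zero-padded 4-point DFT provides frequency interpolation.

DFT_4([x, 0, ...]) = [4, -1-3i, -2, -1+3i]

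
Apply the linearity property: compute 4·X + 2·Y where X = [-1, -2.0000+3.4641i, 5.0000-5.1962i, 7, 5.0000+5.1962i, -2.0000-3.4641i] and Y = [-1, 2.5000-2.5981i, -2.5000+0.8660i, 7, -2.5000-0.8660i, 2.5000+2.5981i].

By linearity: DFT(4x + 2y) = 4·DFT(x) + 2·DFT(y)
= 4·[-1, -2.0000+3.4641i, 5.0000-5.1962i, 7, 5.0000+5.1962i, -2.0000-3.4641i] + 2·[-1, 2.5000-2.5981i, -2.5000+0.8660i, 7, -2.5000-0.8660i, 2.5000+2.5981i]

Computing element-wise:
Z[0] = 4·(-1) + 2·(-1) = -6
Z[1] = 4·(-2.0000+3.4641i) + 2·(2.5000-2.5981i) = -3.0000+8.6602i
Z[2] = 4·(5.0000-5.1962i) + 2·(-2.5000+0.8660i) = 15.0000-19.0528i
Z[3] = 4·(7) + 2·(7) = 42
Z[4] = 4·(5.0000+5.1962i) + 2·(-2.5000-0.8660i) = 15.0000+19.0528i
Z[5] = 4·(-2.0000-3.4641i) + 2·(2.5000+2.5981i) = -3.0000-8.6602i

DFT(4x + 2y) = 4·X + 2·Y = [-6, -3.0000+8.6602i, 15.0000-19.0528i, 42, 15.0000+19.0528i, -3.0000-8.6602i]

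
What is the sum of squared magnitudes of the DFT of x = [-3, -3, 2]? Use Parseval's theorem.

Parseval: Σ|x[n]|² = (1/N)Σ|X[k]|², so Σ|X[k]|² = N·Σ|x[n]|² = 3·22.0000

Σ|X[k]|² = N·Σ|x[n]|² = 3·22.0000 = 66.0000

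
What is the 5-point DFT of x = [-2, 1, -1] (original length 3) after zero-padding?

Original 3-point DFT: [-2, -2.0000-1.7321i, -2.0000+1.7321i]
Zero-padded 5-point DFT provides frequency interpolation.

DFT_5([x, 0, ...]) = [-2, -0.8820-0.3633i, -3.1180-1.5388i, -3.1180+1.5388i, -0.8820+0.3633i]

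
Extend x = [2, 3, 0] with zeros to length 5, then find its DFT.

Original 3-point DFT: [5, 0.5000-2.5981i, 0.5000+2.5981i]
Zero-padded 5-point DFT provides frequency interpolation.

DFT_5([x, 0, ...]) = [5, 2.9271-2.8532i, -0.4271-1.7634i, -0.4271+1.7634i, 2.9271+2.8532i]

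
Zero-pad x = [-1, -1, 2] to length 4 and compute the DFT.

Original 3-point DFT: [0, -1.5000+2.5981i, -1.5000-2.5981i]
Zero-padded 4-point DFT provides frequency interpolation.

DFT_4([x, 0, ...]) = [0, -3+1i, 2, -3-1i]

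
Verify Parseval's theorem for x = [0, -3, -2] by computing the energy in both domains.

Time domain:
Σ|x[n]|² = |0|² + |-3|² + |-2|² = 13.0000

Frequency domain:
(1/3)Σ|X[k]|² = (1/3)(|-5|² + |2.5000+0.8660i|² + |2.5000-0.8660i|²) = (1/3)·39.0000 = 13.0000

Both sides agree, confirming Parseval's theorem.

Σ|x[n]|² = (1/N)Σ|X[k]|² = 13.0000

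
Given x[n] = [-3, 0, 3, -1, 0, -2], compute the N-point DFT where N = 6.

X[k] = Σ(n=0 to 5) x[n] · ω_6^(nk)
where ω_6 = e^(-2πi/6)

Computing each X[k]:
X[0] = -3
X[1] = -4.5000-4.3301i
X[2] = -4.5000+0.8660i
X[3] = 3
X[4] = -4.5000-0.8660i
X[5] = -4.5000+4.3301i

X = [-3, -4.5000-4.3301i, -4.5000+0.8660i, 3, -4.5000-0.8660i, -4.5000+4.3301i]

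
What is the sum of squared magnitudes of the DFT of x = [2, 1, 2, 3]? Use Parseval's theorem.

Parseval: Σ|x[n]|² = (1/N)Σ|X[k]|², so Σ|X[k]|² = N·Σ|x[n]|² = 4·18.0000

Σ|X[k]|² = N·Σ|x[n]|² = 4·18.0000 = 72.0000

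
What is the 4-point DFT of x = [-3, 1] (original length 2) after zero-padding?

Original 2-point DFT: [-2, -4]
Zero-padded 4-point DFT provides frequency interpolation.

DFT_4([x, 0, ...]) = [-2, -3-1i, -4, -3+1i]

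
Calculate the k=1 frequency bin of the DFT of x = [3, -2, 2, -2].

X[1] = Σ(n=0 to 3) x[n] · ω_4^(1n) where ω_4 = e^(-2πi/4)
= (3)·ω_4^0 + (-2)·ω_4^1 + (2)·ω_4^2 + (-2)·ω_4^3

X[1] = 1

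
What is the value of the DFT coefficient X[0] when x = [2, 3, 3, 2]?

X[0] = Σ(n=0 to 3) x[n] · ω_4^0 = Σ x[n]
= (2) + (3) + (3) + (2)

X[0] = 10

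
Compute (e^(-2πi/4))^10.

Since ω_4^4 = 1, powers reduce modulo 4.
10 mod 4 = 2
So ω_4^10 = ω_4^2 = e^(-2πi·2/4)

ω_4^10 = ω_4^2 = -1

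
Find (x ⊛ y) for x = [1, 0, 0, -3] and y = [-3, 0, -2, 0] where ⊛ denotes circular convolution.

(x ⊛ y)[n] = Σ(m=0 to 3) x[m] · y[(n-m) mod 4]

Computing each output sample:
(x ⊛ y)[0] = -3
(x ⊛ y)[1] = 6
(x ⊛ y)[2] = -2
(x ⊛ y)[3] = 9

x ⊛ y = [-3, 6, -2, 9]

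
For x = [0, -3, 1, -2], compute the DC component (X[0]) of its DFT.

X[0] = Σ(n=0 to 3) x[n] · ω_4^0 = Σ x[n]
= (0) + (-3) + (1) + (-2)

X[0] = -4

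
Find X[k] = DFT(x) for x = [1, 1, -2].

X[k] = Σ(n=0 to 2) x[n] · ω_3^(nk)
where ω_3 = e^(-2πi/3)

Computing each X[k]:
X[0] = 0
X[1] = 1.5000-2.5981i
X[2] = 1.5000+2.5981i

X = [0, 1.5000-2.5981i, 1.5000+2.5981i]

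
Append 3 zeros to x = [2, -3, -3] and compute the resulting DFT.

Original 3-point DFT: [-4, 5, 5]
Zero-padded 6-point DFT provides frequency interpolation.

DFT_6([x, 0, ...]) = [-4, 2.0000+5.1962i, 5, 2, 5, 2.0000-5.1962i]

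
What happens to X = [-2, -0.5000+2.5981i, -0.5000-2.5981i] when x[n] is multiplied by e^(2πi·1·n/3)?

Modulation property: DFT(ω_3^(-1n)·x[n]) = X[(k-1) mod 3], so circularly shift X by 1 positions.

X[k-1] = [-0.5000-2.5981i, -2, -0.5000+2.5981i]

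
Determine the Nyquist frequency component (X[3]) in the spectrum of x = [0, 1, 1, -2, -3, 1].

X[3] = Σ(n=0 to 5) x[n] · ω_6^(3n) where ω_6 = e^(-2πi/6)
= (0)·ω_6^0 + (1)·ω_6^3 + (1)·ω_6^6 + (-2)·ω_6^9 + (-3)·ω_6^12 + (1)·ω_6^15

X[3] = -2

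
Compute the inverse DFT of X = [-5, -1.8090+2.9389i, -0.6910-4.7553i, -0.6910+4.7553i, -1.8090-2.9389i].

x[n] = (1/5) Σ(k=0 to 4) X[k] · e^(2πikn/5)

Computing each x[n]:
x[0] = -2
x[1] = -1
x[2] = -3
x[3] = 2
x[4] = -1

x = [-2, -1, -3, 2, -1]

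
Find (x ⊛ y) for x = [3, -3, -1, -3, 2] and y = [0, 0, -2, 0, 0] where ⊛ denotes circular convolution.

(x ⊛ y)[n] = Σ(m=0 to 4) x[m] · y[(n-m) mod 5]

Computing each output sample:
(x ⊛ y)[0] = 6
(x ⊛ y)[1] = -4
(x ⊛ y)[2] = -6
(x ⊛ y)[3] = 6
(x ⊛ y)[4] = 2

x ⊛ y = [6, -4, -6, 6, 2]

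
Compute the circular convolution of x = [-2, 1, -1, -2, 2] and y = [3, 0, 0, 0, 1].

(x ⊛ y)[n] = Σ(m=0 to 4) x[m] · y[(n-m) mod 5]

Computing each output sample:
(x ⊛ y)[0] = -5
(x ⊛ y)[1] = 2
(x ⊛ y)[2] = -5
(x ⊛ y)[3] = -4
(x ⊛ y)[4] = 4

x ⊛ y = [-5, 2, -5, -4, 4]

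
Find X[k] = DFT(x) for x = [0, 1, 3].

X[k] = Σ(n=0 to 2) x[n] · ω_3^(nk)
where ω_3 = e^(-2πi/3)

Computing each X[k]:
X[0] = 4
X[1] = -2.0000+1.7321i
X[2] = -2.0000-1.7321i

X = [4, -2.0000+1.7321i, -2.0000-1.7321i]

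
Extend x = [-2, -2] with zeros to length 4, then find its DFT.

Original 2-point DFT: [-4, 0]
Zero-padded 4-point DFT provides frequency interpolation.

DFT_4([x, 0, ...]) = [-4, -2+2i, 0, -2-2i]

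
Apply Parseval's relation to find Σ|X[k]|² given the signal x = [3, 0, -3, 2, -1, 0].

Parseval: Σ|x[n]|² = (1/N)Σ|X[k]|², so Σ|X[k]|² = N·Σ|x[n]|² = 6·23.0000

Σ|X[k]|² = N·Σ|x[n]|² = 6·23.0000 = 138.0000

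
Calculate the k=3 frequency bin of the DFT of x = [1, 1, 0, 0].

X[3] = Σ(n=0 to 3) x[n] · ω_4^(3n) where ω_4 = e^(-2πi/4)
= (1)·ω_4^0 + (1)·ω_4^3 + (0)·ω_4^6 + (0)·ω_4^9

X[3] = 1+1i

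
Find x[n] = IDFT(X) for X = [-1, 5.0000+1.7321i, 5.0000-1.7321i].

x[n] = (1/3) Σ(k=0 to 2) X[k] · e^(2πikn/3)

Computing each x[n]:
x[0] = 3
x[1] = -3
x[2] = -1

x = [3, -3, -1]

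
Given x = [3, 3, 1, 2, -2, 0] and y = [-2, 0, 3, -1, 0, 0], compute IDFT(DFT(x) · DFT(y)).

(x ⊛ y)[n] = Σ(m=0 to 5) x[m] · y[(n-m) mod 6]

Computing each output sample:
(x ⊛ y)[0] = -14
(x ⊛ y)[1] = -4
(x ⊛ y)[2] = 7
(x ⊛ y)[3] = 2
(x ⊛ y)[4] = 4
(x ⊛ y)[5] = 5

x ⊛ y = [-14, -4, 7, 2, 4, 5]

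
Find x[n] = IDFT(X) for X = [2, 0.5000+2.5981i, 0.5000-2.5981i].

x[n] = (1/3) Σ(k=0 to 2) X[k] · e^(2πikn/3)

Computing each x[n]:
x[0] = 1
x[1] = -1
x[2] = 2

x = [1, -1, 2]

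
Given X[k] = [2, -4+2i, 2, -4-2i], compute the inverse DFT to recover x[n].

x[n] = (1/4) Σ(k=0 to 3) X[k] · e^(2πikn/4)

Computing each x[n]:
x[0] = -1
x[1] = -1
x[2] = 3
x[3] = 1

x = [-1, -1, 3, 1]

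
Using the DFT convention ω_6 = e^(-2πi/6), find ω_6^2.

ω_6^2 = e^(-2πi·2/6)
= cos(-2π·2/6) + i·sin(-2π·2/6)
= cos(-4π/6) + i·sin(-4π/6)

ω_6^2 = cos(-4π/6) + i·sin(-4π/6) = -0.5000-0.8660i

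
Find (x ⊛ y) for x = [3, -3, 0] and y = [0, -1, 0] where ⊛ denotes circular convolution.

(x ⊛ y)[n] = Σ(m=0 to 2) x[m] · y[(n-m) mod 3]

Computing each output sample:
(x ⊛ y)[0] = 0
(x ⊛ y)[1] = -3
(x ⊛ y)[2] = 3

x ⊛ y = [0, -3, 3]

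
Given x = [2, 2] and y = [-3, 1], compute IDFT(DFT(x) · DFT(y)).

(x ⊛ y)[n] = Σ(m=0 to 1) x[m] · y[(n-m) mod 2]

Computing each output sample:
(x ⊛ y)[0] = -4
(x ⊛ y)[1] = -4

x ⊛ y = [-4, -4]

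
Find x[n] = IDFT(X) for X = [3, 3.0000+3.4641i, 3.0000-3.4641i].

x[n] = (1/3) Σ(k=0 to 2) X[k] · e^(2πikn/3)

Computing each x[n]:
x[0] = 3
x[1] = -2
x[2] = 2

x = [3, -2, 2]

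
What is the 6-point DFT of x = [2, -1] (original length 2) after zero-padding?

Original 2-point DFT: [1, 3]
Zero-padded 6-point DFT provides frequency interpolation.

DFT_6([x, 0, ...]) = [1, 1.5000+0.8660i, 2.5000+0.8660i, 3, 2.5000-0.8660i, 1.5000-0.8660i]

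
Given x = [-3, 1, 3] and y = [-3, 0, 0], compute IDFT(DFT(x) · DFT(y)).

(x ⊛ y)[n] = Σ(m=0 to 2) x[m] · y[(n-m) mod 3]

Computing each output sample:
(x ⊛ y)[0] = 9
(x ⊛ y)[1] = -3
(x ⊛ y)[2] = -9

x ⊛ y = [9, -3, -9]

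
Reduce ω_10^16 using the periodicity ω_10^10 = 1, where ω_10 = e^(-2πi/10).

Since ω_10^10 = 1, powers reduce modulo 10.
16 mod 10 = 6
So ω_10^16 = ω_10^6 = e^(-2πi·6/10)

ω_10^16 = ω_10^6 = -0.8090+0.5878i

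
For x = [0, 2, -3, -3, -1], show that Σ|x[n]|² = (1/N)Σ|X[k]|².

Time domain:
Σ|x[n]|² = |0|² + |2|² + |-3|² + |-3|² + |-1|² = 23.0000

Frequency domain:
(1/5)Σ|X[k]|² = (1/5)(|-5|² + |5.1631-2.8532i|² + |-2.6631-1.7634i|² + |-2.6631+1.7634i|² + |5.1631+2.8532i|²) = (1/5)·115.0000 = 23.0000

Both sides agree, confirming Parseval's theorem.

Σ|x[n]|² = (1/N)Σ|X[k]|² = 23.0000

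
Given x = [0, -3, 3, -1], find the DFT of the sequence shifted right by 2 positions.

Time shift by 2: X_shifted[k] = ω_4^(2k) · X[k]
Shifted x = [3, -1, 0, -3]

DFT(x[n-2]) = [-1, 3-2i, 7, 3+2i]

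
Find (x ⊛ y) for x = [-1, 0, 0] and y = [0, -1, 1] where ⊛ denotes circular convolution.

(x ⊛ y)[n] = Σ(m=0 to 2) x[m] · y[(n-m) mod 3]

Computing each output sample:
(x ⊛ y)[0] = 0
(x ⊛ y)[1] = 1
(x ⊛ y)[2] = -1

x ⊛ y = [0, 1, -1]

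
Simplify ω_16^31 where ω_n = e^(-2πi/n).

Since ω_16^16 = 1, powers reduce modulo 16.
31 mod 16 = 15
So ω_16^31 = ω_16^15 = e^(-2πi·15/16)

ω_16^31 = ω_16^15 = 0.9239+0.3827i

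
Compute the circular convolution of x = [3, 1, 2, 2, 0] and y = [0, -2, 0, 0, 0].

(x ⊛ y)[n] = Σ(m=0 to 4) x[m] · y[(n-m) mod 5]

Computing each output sample:
(x ⊛ y)[0] = 0
(x ⊛ y)[1] = -6
(x ⊛ y)[2] = -2
(x ⊛ y)[3] = -4
(x ⊛ y)[4] = -4

x ⊛ y = [0, -6, -2, -4, -4]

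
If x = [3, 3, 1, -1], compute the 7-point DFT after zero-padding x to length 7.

Original 4-point DFT: [6, 2-4i, 2, 2+4i]
Zero-padded 7-point DFT provides frequency interpolation.

DFT_7([x, 0, ...]) = [6, 5.5489-2.8865i, 0.8080-3.2727i, 1.1431+0.4551i, 1.1431-0.4551i, 0.8080+3.2727i, 5.5489+2.8865i]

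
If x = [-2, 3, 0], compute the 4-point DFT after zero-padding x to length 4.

Original 3-point DFT: [1, -3.5000-2.5981i, -3.5000+2.5981i]
Zero-padded 4-point DFT provides frequency interpolation.

DFT_4([x, 0, ...]) = [1, -2-3i, -5, -2+3i]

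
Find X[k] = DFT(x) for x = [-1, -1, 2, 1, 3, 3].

X[k] = Σ(n=0 to 5) x[n] · ω_6^(nk)
where ω_6 = e^(-2πi/6)

Computing each X[k]:
X[0] = 7
X[1] = -3.5000+4.3301i
X[2] = -3.5000+2.5981i
X[3] = 1
X[4] = -3.5000-2.5981i
X[5] = -3.5000-4.3301i

X = [7, -3.5000+4.3301i, -3.5000+2.5981i, 1, -3.5000-2.5981i, -3.5000-4.3301i]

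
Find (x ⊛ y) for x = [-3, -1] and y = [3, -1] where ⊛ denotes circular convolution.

(x ⊛ y)[n] = Σ(m=0 to 1) x[m] · y[(n-m) mod 2]

Computing each output sample:
(x ⊛ y)[0] = -8
(x ⊛ y)[1] = 0

x ⊛ y = [-8, 0]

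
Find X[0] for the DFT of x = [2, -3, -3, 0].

X[0] = Σ(n=0 to 3) x[n] · ω_4^0 = Σ x[n]
= (2) + (-3) + (-3) + (0)

X[0] = -4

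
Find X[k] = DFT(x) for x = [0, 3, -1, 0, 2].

X[k] = Σ(n=0 to 4) x[n] · ω_5^(nk)
where ω_5 = e^(-2πi/5)

Computing each X[k]:
X[0] = 4
X[1] = 2.3541-0.3633i
X[2] = -4.3541-1.5388i
X[3] = -4.3541+1.5388i
X[4] = 2.3541+0.3633i

X = [4, 2.3541-0.3633i, -4.3541-1.5388i, -4.3541+1.5388i, 2.3541+0.3633i]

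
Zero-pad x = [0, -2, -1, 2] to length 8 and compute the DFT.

Original 4-point DFT: [-1, 1+4i, -1, 1-4i]
Zero-padded 8-point DFT provides frequency interpolation.

DFT_8([x, 0, ...]) = [-1, -2.8284+1.0000i, 1+4i, 2.8284-1.0000i, -1, 2.8284+1.0000i, 1-4i, -2.8284-1.0000i]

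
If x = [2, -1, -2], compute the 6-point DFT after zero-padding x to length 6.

Original 3-point DFT: [-1, 3.5000-0.8660i, 3.5000+0.8660i]
Zero-padded 6-point DFT provides frequency interpolation.

DFT_6([x, 0, ...]) = [-1, 2.5000+2.5981i, 3.5000-0.8660i, 1, 3.5000+0.8660i, 2.5000-2.5981i]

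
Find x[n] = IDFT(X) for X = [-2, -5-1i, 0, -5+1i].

x[n] = (1/4) Σ(k=0 to 3) X[k] · e^(2πikn/4)

Computing each x[n]:
x[0] = -3
x[1] = 0
x[2] = 2
x[3] = -1

x = [-3, 0, 2, -1]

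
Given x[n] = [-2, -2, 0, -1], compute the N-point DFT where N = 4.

X[k] = Σ(n=0 to 3) x[n] · ω_4^(nk)
where ω_4 = e^(-2πi/4)

Computing each X[k]:
X[0] = -5
X[1] = -2+1i
X[2] = 1
X[3] = -2-1i

X = [-5, -2+1i, 1, -2-1i]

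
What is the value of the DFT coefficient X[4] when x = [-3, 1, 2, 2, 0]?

X[4] = Σ(n=0 to 4) x[n] · ω_5^(4n) where ω_5 = e^(-2πi/5)
= (-3)·ω_5^0 + (1)·ω_5^4 + (2)·ω_5^8 + (2)·ω_5^12 + (0)·ω_5^16

X[4] = -5.9271+0.9511i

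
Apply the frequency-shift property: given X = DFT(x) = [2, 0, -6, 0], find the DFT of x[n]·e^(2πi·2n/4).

Modulation property: DFT(ω_4^(-2n)·x[n]) = X[(k-2) mod 4], so circularly shift X by 2 positions.

X[k-2] = [-6, 0, 2, 0]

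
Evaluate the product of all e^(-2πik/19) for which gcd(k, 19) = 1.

The primitive 19th roots of unity are ω_19^k for k coprime to 19: k ∈ {1, 2, 3, 4, 5, 6, 7, 8, 9, 10, 11, 12, 13, 14, 15, 16, 17, 18}
Their product equals the constant term of the cyclotomic polynomial Φ_19(x) up to sign.
For n ≥ 3, the product of all primitive nth roots of unity is 1. (For n=1 it is 1; for n=2 it is -1.)

1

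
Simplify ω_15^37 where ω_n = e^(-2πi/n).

Since ω_15^15 = 1, powers reduce modulo 15.
37 mod 15 = 7
So ω_15^37 = ω_15^7 = e^(-2πi·7/15)

ω_15^37 = ω_15^7 = -0.9781-0.2079i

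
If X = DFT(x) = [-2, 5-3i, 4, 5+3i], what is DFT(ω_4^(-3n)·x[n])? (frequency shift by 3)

Modulation property: DFT(ω_4^(-3n)·x[n]) = X[(k-3) mod 4], so circularly shift X by 3 positions.

X[k-3] = [5-3i, 4, 5+3i, -2]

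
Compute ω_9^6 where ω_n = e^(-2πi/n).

ω_9^6 = e^(-2πi·6/9)
= cos(-2π·6/9) + i·sin(-2π·6/9)
= cos(-12π/9) + i·sin(-12π/9)

ω_9^6 = cos(-12π/9) + i·sin(-12π/9) = -0.5000+0.8660i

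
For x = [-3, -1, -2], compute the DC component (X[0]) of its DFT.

X[0] = Σ(n=0 to 2) x[n] · ω_3^0 = Σ x[n]
= (-3) + (-1) + (-2)

X[0] = -6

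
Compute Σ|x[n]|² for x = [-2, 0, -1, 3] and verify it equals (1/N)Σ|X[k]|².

Time domain:
Σ|x[n]|² = |-2|² + |0|² + |-1|² + |3|² = 14.0000

Frequency domain:
(1/4)Σ|X[k]|² = (1/4)(|0|² + |-1+3i|² + |-6|² + |-1-3i|²) = (1/4)·56.0000 = 14.0000

Both sides agree, confirming Parseval's theorem.

Σ|x[n]|² = (1/N)Σ|X[k]|² = 14.0000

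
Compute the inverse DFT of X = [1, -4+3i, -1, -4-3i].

x[n] = (1/4) Σ(k=0 to 3) X[k] · e^(2πikn/4)

Computing each x[n]:
x[0] = -2
x[1] = -1
x[2] = 2
x[3] = 2

x = [-2, -1, 2, 2]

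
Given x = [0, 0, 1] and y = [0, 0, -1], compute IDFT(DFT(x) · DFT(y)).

(x ⊛ y)[n] = Σ(m=0 to 2) x[m] · y[(n-m) mod 3]

Computing each output sample:
(x ⊛ y)[0] = 0
(x ⊛ y)[1] = -1
(x ⊛ y)[2] = 0

x ⊛ y = [0, -1, 0]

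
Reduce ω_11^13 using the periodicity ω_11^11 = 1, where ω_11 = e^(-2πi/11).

Since ω_11^11 = 1, powers reduce modulo 11.
13 mod 11 = 2
So ω_11^13 = ω_11^2 = e^(-2πi·2/11)

ω_11^13 = ω_11^2 = 0.4154-0.9096i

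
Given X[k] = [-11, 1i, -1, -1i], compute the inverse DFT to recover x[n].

x[n] = (1/4) Σ(k=0 to 3) X[k] · e^(2πikn/4)

Computing each x[n]:
x[0] = -3
x[1] = -3
x[2] = -3
x[3] = -2

x = [-3, -3, -3, -2]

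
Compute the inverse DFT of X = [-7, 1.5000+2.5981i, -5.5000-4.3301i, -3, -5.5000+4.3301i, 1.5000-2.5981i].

x[n] = (1/6) Σ(k=0 to 5) X[k] · e^(2πikn/6)

Computing each x[n]:
x[0] = -3
x[1] = 1
x[2] = -3
x[3] = -3
x[4] = 1
x[5] = 0

x = [-3, 1, -3, -3, 1, 0]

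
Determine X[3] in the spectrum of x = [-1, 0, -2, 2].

X[3] = Σ(n=0 to 3) x[n] · ω_4^(3n) where ω_4 = e^(-2πi/4)
= (-1)·ω_4^0 + (0)·ω_4^3 + (-2)·ω_4^6 + (2)·ω_4^9

X[3] = 1-2i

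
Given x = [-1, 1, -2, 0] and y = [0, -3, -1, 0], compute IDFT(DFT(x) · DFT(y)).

(x ⊛ y)[n] = Σ(m=0 to 3) x[m] · y[(n-m) mod 4]

Computing each output sample:
(x ⊛ y)[0] = 2
(x ⊛ y)[1] = 3
(x ⊛ y)[2] = -2
(x ⊛ y)[3] = 5

x ⊛ y = [2, 3, -2, 5]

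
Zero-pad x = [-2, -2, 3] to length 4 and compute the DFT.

Original 3-point DFT: [-1, -2.5000+4.3301i, -2.5000-4.3301i]
Zero-padded 4-point DFT provides frequency interpolation.

DFT_4([x, 0, ...]) = [-1, -5+2i, 3, -5-2i]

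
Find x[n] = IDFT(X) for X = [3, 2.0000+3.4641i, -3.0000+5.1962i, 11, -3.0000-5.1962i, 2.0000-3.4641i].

x[n] = (1/6) Σ(k=0 to 5) X[k] · e^(2πikn/6)

Computing each x[n]:
x[0] = 2
x[1] = -3
x[2] = 3
x[3] = -3
x[4] = 2
x[5] = 2

x = [2, -3, 3, -3, 2, 2]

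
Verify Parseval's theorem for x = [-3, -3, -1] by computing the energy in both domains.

Time domain:
Σ|x[n]|² = |-3|² + |-3|² + |-1|² = 19.0000

Frequency domain:
(1/3)Σ|X[k]|² = (1/3)(|-7|² + |-1.0000+1.7321i|² + |-1.0000-1.7321i|²) = (1/3)·57.0000 = 19.0000

Both sides agree, confirming Parseval's theorem.

Σ|x[n]|² = (1/N)Σ|X[k]|² = 19.0000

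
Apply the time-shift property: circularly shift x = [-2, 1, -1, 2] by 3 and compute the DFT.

Time shift by 3: X_shifted[k] = ω_4^(3k) · X[k]
Shifted x = [1, -1, 2, -2]

DFT(x[n-3]) = [0, -1-1i, 6, -1+1i]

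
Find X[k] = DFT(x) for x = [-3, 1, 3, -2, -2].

X[k] = Σ(n=0 to 4) x[n] · ω_5^(nk)
where ω_5 = e^(-2πi/5)

Computing each X[k]:
X[0] = -3
X[1] = -4.1180-5.7921i
X[2] = -1.8820+2.9919i
X[3] = -1.8820-2.9919i
X[4] = -4.1180+5.7921i

X = [-3, -4.1180-5.7921i, -1.8820+2.9919i, -1.8820-2.9919i, -4.1180+5.7921i]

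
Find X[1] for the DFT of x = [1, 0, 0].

X[1] = Σ(n=0 to 2) x[n] · ω_3^(1n) where ω_3 = e^(-2πi/3)
= (1)·ω_3^0 + (0)·ω_3^1 + (0)·ω_3^2

X[1] = 1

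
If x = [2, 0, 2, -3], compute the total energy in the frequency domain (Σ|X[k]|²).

Parseval: Σ|x[n]|² = (1/N)Σ|X[k]|², so Σ|X[k]|² = N·Σ|x[n]|² = 4·17.0000

Σ|X[k]|² = N·Σ|x[n]|² = 4·17.0000 = 68.0000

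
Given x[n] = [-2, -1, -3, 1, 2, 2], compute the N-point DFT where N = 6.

X[k] = Σ(n=0 to 5) x[n] · ω_6^(nk)
where ω_6 = e^(-2πi/6)

Computing each X[k]:
X[0] = -1
X[1] = -2.0000+6.9282i
X[2] = -1.0000-1.7321i
X[3] = -5
X[4] = -1.0000+1.7321i
X[5] = -2.0000-6.9282i

X = [-1, -2.0000+6.9282i, -1.0000-1.7321i, -5, -1.0000+1.7321i, -2.0000-6.9282i]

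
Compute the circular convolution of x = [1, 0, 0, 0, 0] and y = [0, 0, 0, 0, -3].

(x ⊛ y)[n] = Σ(m=0 to 4) x[m] · y[(n-m) mod 5]

Computing each output sample:
(x ⊛ y)[0] = 0
(x ⊛ y)[1] = 0
(x ⊛ y)[2] = 0
(x ⊛ y)[3] = 0
(x ⊛ y)[4] = -3

x ⊛ y = [0, 0, 0, 0, -3]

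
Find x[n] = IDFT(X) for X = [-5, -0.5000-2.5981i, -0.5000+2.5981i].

x[n] = (1/3) Σ(k=0 to 2) X[k] · e^(2πikn/3)

Computing each x[n]:
x[0] = -2
x[1] = 0
x[2] = -3

x = [-2, 0, -3]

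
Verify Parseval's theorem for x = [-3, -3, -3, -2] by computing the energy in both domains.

Time domain:
Σ|x[n]|² = |-3|² + |-3|² + |-3|² + |-2|² = 31.0000

Frequency domain:
(1/4)Σ|X[k]|² = (1/4)(|-11|² + |1i|² + |-1|² + |-1i|²) = (1/4)·124.0000 = 31.0000

Both sides agree, confirming Parseval's theorem.

Σ|x[n]|² = (1/N)Σ|X[k]|² = 31.0000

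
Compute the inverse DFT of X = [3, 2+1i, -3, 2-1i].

x[n] = (1/4) Σ(k=0 to 3) X[k] · e^(2πikn/4)

Computing each x[n]:
x[0] = 1
x[1] = 1
x[2] = -1
x[3] = 2

x = [1, 1, -1, 2]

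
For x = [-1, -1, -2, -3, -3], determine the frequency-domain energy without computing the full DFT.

Parseval: Σ|x[n]|² = (1/N)Σ|X[k]|², so Σ|X[k]|² = N·Σ|x[n]|² = 5·24.0000

Σ|X[k]|² = N·Σ|x[n]|² = 5·24.0000 = 120.0000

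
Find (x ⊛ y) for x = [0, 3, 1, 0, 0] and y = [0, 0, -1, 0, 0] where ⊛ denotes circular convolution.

(x ⊛ y)[n] = Σ(m=0 to 4) x[m] · y[(n-m) mod 5]

Computing each output sample:
(x ⊛ y)[0] = 0
(x ⊛ y)[1] = 0
(x ⊛ y)[2] = 0
(x ⊛ y)[3] = -3
(x ⊛ y)[4] = -1

x ⊛ y = [0, 0, 0, -3, -1]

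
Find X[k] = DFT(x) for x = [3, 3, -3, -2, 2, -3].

X[k] = Σ(n=0 to 5) x[n] · ω_6^(nk)
where ω_6 = e^(-2πi/6)

Computing each X[k]:
X[0] = 0
X[1] = 5.5000-0.8660i
X[2] = 1.5000-9.5263i
X[3] = 4
X[4] = 1.5000+9.5263i
X[5] = 5.5000+0.8660i

X = [0, 5.5000-0.8660i, 1.5000-9.5263i, 4, 1.5000+9.5263i, 5.5000+0.8660i]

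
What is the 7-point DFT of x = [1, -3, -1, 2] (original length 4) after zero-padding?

Original 4-point DFT: [-1, 2+5i, 1, 2-5i]
Zero-padded 7-point DFT provides frequency interpolation.

DFT_7([x, 0, ...]) = [-1, -2.4499+2.4527i, 3.8155+4.0546i, 2.6344-1.4300i, 2.6344+1.4300i, 3.8155-4.0546i, -2.4499-2.4527i]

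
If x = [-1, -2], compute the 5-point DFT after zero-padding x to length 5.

Original 2-point DFT: [-3, 1]
Zero-padded 5-point DFT provides frequency interpolation.

DFT_5([x, 0, ...]) = [-3, -1.6180+1.9021i, 0.6180+1.1756i, 0.6180-1.1756i, -1.6180-1.9021i]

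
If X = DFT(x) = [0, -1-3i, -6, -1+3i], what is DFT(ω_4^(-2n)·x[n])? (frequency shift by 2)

Modulation property: DFT(ω_4^(-2n)·x[n]) = X[(k-2) mod 4], so circularly shift X by 2 positions.

X[k-2] = [-6, -1+3i, 0, -1-3i]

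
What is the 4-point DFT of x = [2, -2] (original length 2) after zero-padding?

Original 2-point DFT: [0, 4]
Zero-padded 4-point DFT provides frequency interpolation.

DFT_4([x, 0, ...]) = [0, 2+2i, 4, 2-2i]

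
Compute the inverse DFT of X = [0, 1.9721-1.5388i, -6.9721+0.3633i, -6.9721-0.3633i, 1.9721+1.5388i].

x[n] = (1/5) Σ(k=0 to 4) X[k] · e^(2πikn/5)

Computing each x[n]:
x[0] = -2
x[1] = 3
x[2] = -1
x[3] = -2
x[4] = 2

x = [-2, 3, -1, -2, 2]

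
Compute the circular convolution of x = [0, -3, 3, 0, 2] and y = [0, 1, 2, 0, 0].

(x ⊛ y)[n] = Σ(m=0 to 4) x[m] · y[(n-m) mod 5]

Computing each output sample:
(x ⊛ y)[0] = 2
(x ⊛ y)[1] = 4
(x ⊛ y)[2] = -3
(x ⊛ y)[3] = -3
(x ⊛ y)[4] = 6

x ⊛ y = [2, 4, -3, -3, 6]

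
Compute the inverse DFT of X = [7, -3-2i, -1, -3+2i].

x[n] = (1/4) Σ(k=0 to 3) X[k] · e^(2πikn/4)

Computing each x[n]:
x[0] = 0
x[1] = 3
x[2] = 3
x[3] = 1

x = [0, 3, 3, 1]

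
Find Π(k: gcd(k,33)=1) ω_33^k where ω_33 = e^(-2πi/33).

The primitive 33rd roots of unity are ω_33^k for k coprime to 33: k ∈ {1, 2, 4, 5, 7, 8, 10, 13, 14, 16, 17, 19, 20, 23, 25, 26, 28, 29, 31, 32}
Their product equals the constant term of the cyclotomic polynomial Φ_33(x) up to sign.
For n ≥ 3, the product of all primitive nth roots of unity is 1. (For n=1 it is 1; for n=2 it is -1.)

1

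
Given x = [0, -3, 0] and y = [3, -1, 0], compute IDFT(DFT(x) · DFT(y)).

(x ⊛ y)[n] = Σ(m=0 to 2) x[m] · y[(n-m) mod 3]

Computing each output sample:
(x ⊛ y)[0] = 0
(x ⊛ y)[1] = -9
(x ⊛ y)[2] = 3

x ⊛ y = [0, -9, 3]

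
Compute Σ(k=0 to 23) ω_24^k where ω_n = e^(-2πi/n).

Sum of all nth roots of unity equals 0 for n > 1 (geometric series with r ≠ 1).

0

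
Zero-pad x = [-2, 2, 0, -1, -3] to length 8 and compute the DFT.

Original 5-point DFT: [-4, -1.5000-5.3431i, -1.5000-1.9879i, -1.5000+1.9879i, -1.5000+5.3431i]
Zero-padded 8-point DFT provides frequency interpolation.

DFT_8([x, 0, ...]) = [-4, 3.1213-0.7071i, -5-3i, -1.1213-0.7071i, -6, -1.1213+0.7071i, -5+3i, 3.1213+0.7071i]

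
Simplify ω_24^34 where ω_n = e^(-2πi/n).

Since ω_24^24 = 1, powers reduce modulo 24.
34 mod 24 = 10
So ω_24^34 = ω_24^10 = e^(-2πi·10/24)

ω_24^34 = ω_24^10 = -0.8660-0.5000i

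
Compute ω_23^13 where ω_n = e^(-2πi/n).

ω_23^13 = e^(-2πi·13/23)
= cos(-2π·13/23) + i·sin(-2π·13/23)
= cos(-26π/23) + i·sin(-26π/23)

ω_23^13 = cos(-26π/23) + i·sin(-26π/23) = -0.9172+0.3984i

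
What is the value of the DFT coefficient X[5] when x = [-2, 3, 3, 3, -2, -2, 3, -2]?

X[5] = Σ(n=0 to 7) x[n] · ω_8^(5n) where ω_8 = e^(-2πi/8)
= (-2)·ω_8^0 + (3)·ω_8^5 + (3)·ω_8^10 + (3)·ω_8^15 + (-2)·ω_8^20 + (-2)·ω_8^25 + (3)·ω_8^30 + (-2)·ω_8^35

X[5] = 7.0711i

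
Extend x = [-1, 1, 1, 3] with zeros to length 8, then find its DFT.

Original 4-point DFT: [4, -2+2i, -4, -2-2i]
Zero-padded 8-point DFT provides frequency interpolation.

DFT_8([x, 0, ...]) = [4, -2.4142-3.8284i, -2+2i, 0.4142-1.8284i, -4, 0.4142+1.8284i, -2-2i, -2.4142+3.8284i]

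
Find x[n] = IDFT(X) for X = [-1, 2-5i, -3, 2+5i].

x[n] = (1/4) Σ(k=0 to 3) X[k] · e^(2πikn/4)

Computing each x[n]:
x[0] = 0
x[1] = 3
x[2] = -2
x[3] = -2

x = [0, 3, -2, -2]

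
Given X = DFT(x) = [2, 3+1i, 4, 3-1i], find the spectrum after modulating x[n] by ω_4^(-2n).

Modulation property: DFT(ω_4^(-2n)·x[n]) = X[(k-2) mod 4], so circularly shift X by 2 positions.

X[k-2] = [4, 3-1i, 2, 3+1i]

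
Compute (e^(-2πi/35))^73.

Since ω_35^35 = 1, powers reduce modulo 35.
73 mod 35 = 3
So ω_35^73 = ω_35^3 = e^(-2πi·3/35)

ω_35^73 = ω_35^3 = 0.8584-0.5129i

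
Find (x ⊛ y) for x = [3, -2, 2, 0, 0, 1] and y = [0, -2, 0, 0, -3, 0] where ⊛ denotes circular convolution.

(x ⊛ y)[n] = Σ(m=0 to 5) x[m] · y[(n-m) mod 6]

Computing each output sample:
(x ⊛ y)[0] = -8
(x ⊛ y)[1] = -6
(x ⊛ y)[2] = 4
(x ⊛ y)[3] = -7
(x ⊛ y)[4] = -9
(x ⊛ y)[5] = 6

x ⊛ y = [-8, -6, 4, -7, -9, 6]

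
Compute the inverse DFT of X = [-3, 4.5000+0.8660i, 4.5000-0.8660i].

x[n] = (1/3) Σ(k=0 to 2) X[k] · e^(2πikn/3)

Computing each x[n]:
x[0] = 2
x[1] = -3
x[2] = -2

x = [2, -3, -2]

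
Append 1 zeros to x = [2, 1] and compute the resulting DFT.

Original 2-point DFT: [3, 1]
Zero-padded 3-point DFT provides frequency interpolation.

DFT_3([x, 0, ...]) = [3, 1.5000-0.8660i, 1.5000+0.8660i]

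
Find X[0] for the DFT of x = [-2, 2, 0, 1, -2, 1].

X[0] = Σ(n=0 to 5) x[n] · ω_6^0 = Σ x[n]
= (-2) + (2) + (0) + (1) + (-2) + (1)

X[0] = 0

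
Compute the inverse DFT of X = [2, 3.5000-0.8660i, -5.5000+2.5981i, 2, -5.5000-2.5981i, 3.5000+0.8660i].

x[n] = (1/6) Σ(k=0 to 5) X[k] · e^(2πikn/6)

Computing each x[n]:
x[0] = 0
x[1] = 1
x[2] = 2
x[3] = -3
x[4] = 0
x[5] = 2

x = [0, 1, 2, -3, 0, 2]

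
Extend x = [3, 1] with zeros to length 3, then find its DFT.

Original 2-point DFT: [4, 2]
Zero-padded 3-point DFT provides frequency interpolation.

DFT_3([x, 0, ...]) = [4, 2.5000-0.8660i, 2.5000+0.8660i]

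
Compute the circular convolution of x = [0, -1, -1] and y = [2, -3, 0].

(x ⊛ y)[n] = Σ(m=0 to 2) x[m] · y[(n-m) mod 3]

Computing each output sample:
(x ⊛ y)[0] = 3
(x ⊛ y)[1] = -2
(x ⊛ y)[2] = 1

x ⊛ y = [3, -2, 1]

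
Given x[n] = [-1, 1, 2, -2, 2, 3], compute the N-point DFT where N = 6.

X[k] = Σ(n=0 to 5) x[n] · ω_6^(nk)
where ω_6 = e^(-2πi/6)

Computing each X[k]:
X[0] = 5
X[1] = 1.0000+1.7321i
X[2] = -7.0000+1.7321i
X[3] = 1
X[4] = -7.0000-1.7321i
X[5] = 1.0000-1.7321i

X = [5, 1.0000+1.7321i, -7.0000+1.7321i, 1, -7.0000-1.7321i, 1.0000-1.7321i]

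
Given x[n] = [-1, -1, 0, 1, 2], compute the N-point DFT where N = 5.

X[k] = Σ(n=0 to 4) x[n] · ω_5^(nk)
where ω_5 = e^(-2πi/5)

Computing each X[k]:
X[0] = 1
X[1] = -1.5000+3.4410i
X[2] = -1.5000+0.8123i
X[3] = -1.5000-0.8123i
X[4] = -1.5000-3.4410i

X = [1, -1.5000+3.4410i, -1.5000+0.8123i, -1.5000-0.8123i, -1.5000-3.4410i]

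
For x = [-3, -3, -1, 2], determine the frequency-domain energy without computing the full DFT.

Parseval: Σ|x[n]|² = (1/N)Σ|X[k]|², so Σ|X[k]|² = N·Σ|x[n]|² = 4·23.0000

Σ|X[k]|² = N·Σ|x[n]|² = 4·23.0000 = 92.0000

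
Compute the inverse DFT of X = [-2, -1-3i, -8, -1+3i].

x[n] = (1/4) Σ(k=0 to 3) X[k] · e^(2πikn/4)

Computing each x[n]:
x[0] = -3
x[1] = 3
x[2] = -2
x[3] = 0

x = [-3, 3, -2, 0]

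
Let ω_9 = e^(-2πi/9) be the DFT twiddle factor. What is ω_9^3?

ω_9^3 = e^(-2πi·3/9)
= cos(-2π·3/9) + i·sin(-2π·3/9)
= cos(-6π/9) + i·sin(-6π/9)

ω_9^3 = cos(-6π/9) + i·sin(-6π/9) = -0.5000-0.8660i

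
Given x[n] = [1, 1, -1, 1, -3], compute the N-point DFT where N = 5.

X[k] = Σ(n=0 to 4) x[n] · ω_5^(nk)
where ω_5 = e^(-2πi/5)

Computing each X[k]:
X[0] = -1
X[1] = 0.3820-2.6287i
X[2] = 2.6180-4.2533i
X[3] = 2.6180+4.2533i
X[4] = 0.3820+2.6287i

X = [-1, 0.3820-2.6287i, 2.6180-4.2533i, 2.6180+4.2533i, 0.3820+2.6287i]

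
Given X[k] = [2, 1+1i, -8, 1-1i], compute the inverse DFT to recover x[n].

x[n] = (1/4) Σ(k=0 to 3) X[k] · e^(2πikn/4)

Computing each x[n]:
x[0] = -1
x[1] = 2
x[2] = -2
x[3] = 3

x = [-1, 2, -2, 3]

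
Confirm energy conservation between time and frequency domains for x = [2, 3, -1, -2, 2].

Time domain:
Σ|x[n]|² = |2|² + |3|² + |-1|² + |-2|² + |2|² = 22.0000

Frequency domain:
(1/5)Σ|X[k]|² = (1/5)(|4|² + |5.9721-1.5388i|² + |-2.9721+0.3633i|² + |-2.9721-0.3633i|² + |5.9721+1.5388i|²) = (1/5)·110.0000 = 22.0000

Both sides agree, confirming Parseval's theorem.

Σ|x[n]|² = (1/N)Σ|X[k]|² = 22.0000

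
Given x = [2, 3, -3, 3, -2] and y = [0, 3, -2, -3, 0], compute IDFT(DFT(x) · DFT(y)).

(x ⊛ y)[n] = Σ(m=0 to 4) x[m] · y[(n-m) mod 5]

Computing each output sample:
(x ⊛ y)[0] = -3
(x ⊛ y)[1] = 1
(x ⊛ y)[2] = 11
(x ⊛ y)[3] = -21
(x ⊛ y)[4] = 6

x ⊛ y = [-3, 1, 11, -21, 6]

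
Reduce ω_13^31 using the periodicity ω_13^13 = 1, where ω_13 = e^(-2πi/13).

Since ω_13^13 = 1, powers reduce modulo 13.
31 mod 13 = 5
So ω_13^31 = ω_13^5 = e^(-2πi·5/13)

ω_13^31 = ω_13^5 = -0.7485-0.6631i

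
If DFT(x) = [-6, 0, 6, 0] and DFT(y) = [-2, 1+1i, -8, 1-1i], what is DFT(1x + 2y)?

By linearity: DFT(1x + 2y) = 1·DFT(x) + 2·DFT(y)
= 1·[-6, 0, 6, 0] + 2·[-2, 1+1i, -8, 1-1i]

Computing element-wise:
Z[0] = 1·(-6) + 2·(-2) = -10
Z[1] = 1·(0) + 2·(1+1i) = 2+2i
Z[2] = 1·(6) + 2·(-8) = -10
Z[3] = 1·(0) + 2·(1-1i) = 2-2i

DFT(1x + 2y) = 1·X + 2·Y = [-10, 2+2i, -10, 2-2i]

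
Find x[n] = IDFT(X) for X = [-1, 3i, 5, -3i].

x[n] = (1/4) Σ(k=0 to 3) X[k] · e^(2πikn/4)

Computing each x[n]:
x[0] = 1
x[1] = -3
x[2] = 1
x[3] = 0

x = [1, -3, 1, 0]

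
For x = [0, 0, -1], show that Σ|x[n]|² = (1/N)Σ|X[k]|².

Time domain:
Σ|x[n]|² = |0|² + |0|² + |-1|² = 1.0000

Frequency domain:
(1/3)Σ|X[k]|² = (1/3)(|-1|² + |0.5000-0.8660i|² + |0.5000+0.8660i|²) = (1/3)·3.0000 = 1.0000

Both sides agree, confirming Parseval's theorem.

Σ|x[n]|² = (1/N)Σ|X[k]|² = 1.0000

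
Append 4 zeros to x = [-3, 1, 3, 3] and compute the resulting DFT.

Original 4-point DFT: [4, -6+2i, -4, -6-2i]
Zero-padded 8-point DFT provides frequency interpolation.

DFT_8([x, 0, ...]) = [4, -4.4142-5.8284i, -6+2i, -1.5858+0.1716i, -4, -1.5858-0.1716i, -6-2i, -4.4142+5.8284i]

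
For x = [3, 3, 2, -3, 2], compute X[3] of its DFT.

X[3] = Σ(n=0 to 4) x[n] · ω_5^(3n) where ω_5 = e^(-2πi/5)
= (3)·ω_5^0 + (3)·ω_5^3 + (2)·ω_5^6 + (-3)·ω_5^9 + (2)·ω_5^12

X[3] = -1.3541-4.1675i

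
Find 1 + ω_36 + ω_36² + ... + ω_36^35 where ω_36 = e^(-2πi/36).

Sum of all nth roots of unity equals 0 for n > 1 (geometric series with r ≠ 1).

0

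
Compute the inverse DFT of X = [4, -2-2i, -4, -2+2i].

x[n] = (1/4) Σ(k=0 to 3) X[k] · e^(2πikn/4)

Computing each x[n]:
x[0] = -1
x[1] = 3
x[2] = 1
x[3] = 1

x = [-1, 3, 1, 1]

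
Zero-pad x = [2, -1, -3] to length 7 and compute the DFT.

Original 3-point DFT: [-2, 4.0000-1.7321i, 4.0000+1.7321i]
Zero-padded 7-point DFT provides frequency interpolation.

DFT_7([x, 0, ...]) = [-2, 2.0441+3.7066i, 4.9254-0.3267i, 1.0305-1.9116i, 1.0305+1.9116i, 4.9254+0.3267i, 2.0441-3.7066i]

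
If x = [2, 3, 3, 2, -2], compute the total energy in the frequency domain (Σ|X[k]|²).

Parseval: Σ|x[n]|² = (1/N)Σ|X[k]|², so Σ|X[k]|² = N·Σ|x[n]|² = 5·30.0000

Σ|X[k]|² = N·Σ|x[n]|² = 5·30.0000 = 150.0000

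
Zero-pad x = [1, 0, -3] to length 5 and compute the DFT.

Original 3-point DFT: [-2, 2.5000-2.5981i, 2.5000+2.5981i]
Zero-padded 5-point DFT provides frequency interpolation.

DFT_5([x, 0, ...]) = [-2, 3.4271+1.7634i, 0.0729-2.8532i, 0.0729+2.8532i, 3.4271-1.7634i]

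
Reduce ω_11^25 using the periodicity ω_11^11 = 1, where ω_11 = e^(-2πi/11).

Since ω_11^11 = 1, powers reduce modulo 11.
25 mod 11 = 3
So ω_11^25 = ω_11^3 = e^(-2πi·3/11)

ω_11^25 = ω_11^3 = -0.1423-0.9898i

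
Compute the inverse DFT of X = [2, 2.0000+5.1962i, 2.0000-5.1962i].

x[n] = (1/3) Σ(k=0 to 2) X[k] · e^(2πikn/3)

Computing each x[n]:
x[0] = 2
x[1] = -3
x[2] = 3

x = [2, -3, 3]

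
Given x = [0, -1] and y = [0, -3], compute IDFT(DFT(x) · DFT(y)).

(x ⊛ y)[n] = Σ(m=0 to 1) x[m] · y[(n-m) mod 2]

Computing each output sample:
(x ⊛ y)[0] = 3
(x ⊛ y)[1] = 0

x ⊛ y = [3, 0]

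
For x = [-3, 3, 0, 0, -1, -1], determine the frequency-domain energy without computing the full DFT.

Parseval: Σ|x[n]|² = (1/N)Σ|X[k]|², so Σ|X[k]|² = N·Σ|x[n]|² = 6·20.0000

Σ|X[k]|² = N·Σ|x[n]|² = 6·20.0000 = 120.0000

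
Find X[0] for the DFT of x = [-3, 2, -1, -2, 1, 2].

X[0] = Σ(n=0 to 5) x[n] · ω_6^0 = Σ x[n]
= (-3) + (2) + (-1) + (-2) + (1) + (2)

X[0] = -1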